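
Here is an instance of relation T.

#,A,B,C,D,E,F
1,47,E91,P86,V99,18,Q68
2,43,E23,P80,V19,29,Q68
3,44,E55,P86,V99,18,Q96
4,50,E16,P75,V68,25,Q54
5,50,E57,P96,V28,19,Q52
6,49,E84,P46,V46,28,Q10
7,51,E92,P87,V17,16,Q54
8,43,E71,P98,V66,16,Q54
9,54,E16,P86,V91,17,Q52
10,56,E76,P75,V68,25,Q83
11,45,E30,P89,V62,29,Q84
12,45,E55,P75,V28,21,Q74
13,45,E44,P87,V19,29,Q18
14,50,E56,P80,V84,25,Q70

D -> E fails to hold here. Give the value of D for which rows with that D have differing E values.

D=V99: rows 1, 3 → E = 18, 18 ✓
D=V19: rows 2, 13 → E = 29, 29 ✓
D=V68: rows 4, 10 → E = 25, 25 ✓
D=V28: rows 5, 12 → E takes values {19, 21} — violation
D=V46: row 6 → E = 28 ✓
D=V17: row 7 → E = 16 ✓
D=V66: row 8 → E = 16 ✓
D=V91: row 9 → E = 17 ✓
D=V62: row 11 → E = 29 ✓
D=V84: row 14 → E = 25 ✓
The only D value with inconsistent E is D=V28.

V28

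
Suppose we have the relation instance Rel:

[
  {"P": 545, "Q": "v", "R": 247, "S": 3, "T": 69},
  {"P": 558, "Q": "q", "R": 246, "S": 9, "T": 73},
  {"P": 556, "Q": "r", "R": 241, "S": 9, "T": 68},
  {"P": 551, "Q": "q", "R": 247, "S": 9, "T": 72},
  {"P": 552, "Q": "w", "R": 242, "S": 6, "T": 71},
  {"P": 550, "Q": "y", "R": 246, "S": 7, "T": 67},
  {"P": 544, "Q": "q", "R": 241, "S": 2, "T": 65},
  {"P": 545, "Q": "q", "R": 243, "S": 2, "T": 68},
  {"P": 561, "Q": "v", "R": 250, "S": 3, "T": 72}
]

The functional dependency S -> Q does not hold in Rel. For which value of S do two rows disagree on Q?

9

S=3: 2 rows → Q = v, v ✓
S=9: 3 rows → Q takes values {q, r} — violation
S=6: 1 row → Q = w ✓
S=7: 1 row → Q = y ✓
S=2: 2 rows → Q = q, q ✓
The only S value with inconsistent Q is S=9.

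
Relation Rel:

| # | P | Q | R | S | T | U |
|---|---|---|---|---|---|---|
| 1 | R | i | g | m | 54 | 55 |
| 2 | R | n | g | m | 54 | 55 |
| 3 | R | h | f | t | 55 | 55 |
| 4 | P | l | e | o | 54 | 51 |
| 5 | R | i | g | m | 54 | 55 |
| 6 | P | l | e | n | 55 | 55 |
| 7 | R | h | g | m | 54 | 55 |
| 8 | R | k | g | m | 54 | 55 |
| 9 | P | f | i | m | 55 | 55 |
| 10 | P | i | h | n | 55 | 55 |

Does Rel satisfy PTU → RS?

No

(P=R, T=54, U=55): rows 1, 2, 5, 7, 8 → {R,S} = (g, m), (g, m), (g, m), (g, m), (g, m) ✓
(P=R, T=55, U=55): row 3 → {R,S} = (f, t) ✓
(P=P, T=54, U=51): row 4 → {R,S} = (e, o) ✓
(P=P, T=55, U=55): rows 6, 9, 10 → {R,S} takes values {(e, n), (i, m), (h, n)} — violation
Two rows agree on PTU but differ on RS, so PTU → RS does not hold.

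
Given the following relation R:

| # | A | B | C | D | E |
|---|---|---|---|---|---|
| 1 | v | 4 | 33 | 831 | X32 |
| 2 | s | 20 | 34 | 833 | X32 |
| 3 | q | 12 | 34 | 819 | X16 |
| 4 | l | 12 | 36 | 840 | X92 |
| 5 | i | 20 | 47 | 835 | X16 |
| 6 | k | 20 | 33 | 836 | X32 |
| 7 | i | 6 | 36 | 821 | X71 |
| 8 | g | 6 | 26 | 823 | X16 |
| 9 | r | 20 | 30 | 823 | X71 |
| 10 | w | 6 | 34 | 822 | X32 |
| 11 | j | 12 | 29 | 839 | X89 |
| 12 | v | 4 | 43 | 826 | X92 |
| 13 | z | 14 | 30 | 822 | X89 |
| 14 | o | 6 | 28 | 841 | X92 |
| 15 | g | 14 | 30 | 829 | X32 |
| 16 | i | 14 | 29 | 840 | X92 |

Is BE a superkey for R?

No

Rows 2 and 6 have the same BE value (B=20, E=X32) but are distinct tuples, so BE does not determine every attribute — not a superkey.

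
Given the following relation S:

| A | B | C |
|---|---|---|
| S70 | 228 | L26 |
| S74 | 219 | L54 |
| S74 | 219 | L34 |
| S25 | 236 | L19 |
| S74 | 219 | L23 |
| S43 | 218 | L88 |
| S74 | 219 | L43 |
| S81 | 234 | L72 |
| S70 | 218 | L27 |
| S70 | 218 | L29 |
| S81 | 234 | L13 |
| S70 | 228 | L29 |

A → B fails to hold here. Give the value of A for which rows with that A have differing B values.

A=S70: 4 rows → B takes values {228, 218} — violation
A=S74: 4 rows → B = 219, 219, 219, 219 ✓
A=S25: 1 row → B = 236 ✓
A=S43: 1 row → B = 218 ✓
A=S81: 2 rows → B = 234, 234 ✓
The only A value with inconsistent B is A=S70.

S70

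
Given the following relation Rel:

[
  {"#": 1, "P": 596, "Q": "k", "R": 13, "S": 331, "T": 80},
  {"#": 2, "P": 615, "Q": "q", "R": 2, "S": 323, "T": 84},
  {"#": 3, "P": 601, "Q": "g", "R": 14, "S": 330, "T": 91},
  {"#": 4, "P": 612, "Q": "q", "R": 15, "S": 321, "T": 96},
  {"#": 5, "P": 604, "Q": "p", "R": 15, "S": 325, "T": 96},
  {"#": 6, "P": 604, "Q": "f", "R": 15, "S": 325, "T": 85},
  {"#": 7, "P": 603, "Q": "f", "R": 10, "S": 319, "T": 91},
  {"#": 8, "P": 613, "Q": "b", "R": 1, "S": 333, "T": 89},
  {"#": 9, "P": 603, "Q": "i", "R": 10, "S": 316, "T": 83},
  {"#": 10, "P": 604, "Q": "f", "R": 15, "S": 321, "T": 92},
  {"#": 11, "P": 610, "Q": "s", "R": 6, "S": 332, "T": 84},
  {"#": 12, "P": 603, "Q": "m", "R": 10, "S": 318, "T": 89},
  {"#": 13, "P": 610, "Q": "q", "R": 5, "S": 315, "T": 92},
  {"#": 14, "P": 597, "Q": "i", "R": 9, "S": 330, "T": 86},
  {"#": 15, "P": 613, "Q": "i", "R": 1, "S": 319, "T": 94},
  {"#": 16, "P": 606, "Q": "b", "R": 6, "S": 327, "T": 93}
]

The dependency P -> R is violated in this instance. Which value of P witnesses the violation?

610

P=596: row 1 → R = 13 ✓
P=615: row 2 → R = 2 ✓
P=601: row 3 → R = 14 ✓
P=612: row 4 → R = 15 ✓
P=604: rows 5, 6, 10 → R = 15, 15, 15 ✓
P=603: rows 7, 9, 12 → R = 10, 10, 10 ✓
P=613: rows 8, 15 → R = 1, 1 ✓
P=610: rows 11, 13 → R takes values {6, 5} — violation
P=597: row 14 → R = 9 ✓
P=606: row 16 → R = 6 ✓
The only P value with inconsistent R is P=610.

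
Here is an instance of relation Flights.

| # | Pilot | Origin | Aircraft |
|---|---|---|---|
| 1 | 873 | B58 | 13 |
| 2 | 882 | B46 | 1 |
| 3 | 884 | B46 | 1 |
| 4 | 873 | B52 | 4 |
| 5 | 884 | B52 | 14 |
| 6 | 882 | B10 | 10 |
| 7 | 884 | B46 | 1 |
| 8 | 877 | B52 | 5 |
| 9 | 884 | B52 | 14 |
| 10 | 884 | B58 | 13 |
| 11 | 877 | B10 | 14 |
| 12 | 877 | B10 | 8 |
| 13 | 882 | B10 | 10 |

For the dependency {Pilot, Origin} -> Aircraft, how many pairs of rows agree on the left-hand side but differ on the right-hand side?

1

(Pilot=884, Origin=B46): all 2 rows agree on Aircraft — 0 pairs.
(Pilot=884, Origin=B52): all 2 rows agree on Aircraft — 0 pairs.
(Pilot=882, Origin=B10): all 2 rows agree on Aircraft — 0 pairs.
(Pilot=877, Origin=B10): violating pairs (11,12) — 1 pair.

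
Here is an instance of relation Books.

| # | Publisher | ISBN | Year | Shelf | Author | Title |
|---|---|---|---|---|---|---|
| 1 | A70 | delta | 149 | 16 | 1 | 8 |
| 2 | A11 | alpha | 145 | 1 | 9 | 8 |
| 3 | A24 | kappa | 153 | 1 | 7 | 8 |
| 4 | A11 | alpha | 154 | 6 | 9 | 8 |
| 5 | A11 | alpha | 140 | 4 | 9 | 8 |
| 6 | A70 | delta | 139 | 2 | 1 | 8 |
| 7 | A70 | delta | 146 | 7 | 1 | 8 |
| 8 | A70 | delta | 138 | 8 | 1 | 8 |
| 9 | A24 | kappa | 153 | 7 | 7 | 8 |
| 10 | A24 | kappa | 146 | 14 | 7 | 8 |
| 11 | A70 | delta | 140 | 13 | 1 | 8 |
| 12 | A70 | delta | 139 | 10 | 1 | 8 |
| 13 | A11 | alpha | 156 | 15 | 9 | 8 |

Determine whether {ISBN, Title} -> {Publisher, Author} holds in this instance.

Yes

(ISBN=delta, Title=8): rows 1, 6, 7, 8, 11, 12 → {Publisher,Author} = (A70, 1), (A70, 1), (A70, 1), (A70, 1), (A70, 1), (A70, 1) ✓
(ISBN=alpha, Title=8): rows 2, 4, 5, 13 → {Publisher,Author} = (A11, 9), (A11, 9), (A11, 9), (A11, 9) ✓
(ISBN=kappa, Title=8): rows 3, 9, 10 → {Publisher,Author} = (A24, 7), (A24, 7), (A24, 7) ✓
Every {ISBN, Title} value is associated with a single {Publisher, Author} value, so {ISBN, Title} -> {Publisher, Author} holds.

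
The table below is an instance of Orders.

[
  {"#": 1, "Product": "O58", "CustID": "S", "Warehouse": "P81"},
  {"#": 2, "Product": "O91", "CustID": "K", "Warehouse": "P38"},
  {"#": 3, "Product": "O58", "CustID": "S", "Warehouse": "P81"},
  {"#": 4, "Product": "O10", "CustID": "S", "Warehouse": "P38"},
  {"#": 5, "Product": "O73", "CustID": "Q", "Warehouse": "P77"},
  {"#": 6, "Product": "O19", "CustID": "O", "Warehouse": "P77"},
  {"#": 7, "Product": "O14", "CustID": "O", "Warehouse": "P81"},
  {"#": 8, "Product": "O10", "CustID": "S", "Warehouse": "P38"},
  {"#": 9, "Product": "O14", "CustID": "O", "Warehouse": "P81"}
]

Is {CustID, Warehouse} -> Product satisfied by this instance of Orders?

(CustID=S, Warehouse=P81): rows 1, 3 → Product = O58, O58 ✓
(CustID=K, Warehouse=P38): row 2 → Product = O91 ✓
(CustID=S, Warehouse=P38): rows 4, 8 → Product = O10, O10 ✓
(CustID=Q, Warehouse=P77): row 5 → Product = O73 ✓
(CustID=O, Warehouse=P77): row 6 → Product = O19 ✓
(CustID=O, Warehouse=P81): rows 7, 9 → Product = O14, O14 ✓
Every {CustID, Warehouse} value is associated with a single Product value, so {CustID, Warehouse} -> Product holds.

Yes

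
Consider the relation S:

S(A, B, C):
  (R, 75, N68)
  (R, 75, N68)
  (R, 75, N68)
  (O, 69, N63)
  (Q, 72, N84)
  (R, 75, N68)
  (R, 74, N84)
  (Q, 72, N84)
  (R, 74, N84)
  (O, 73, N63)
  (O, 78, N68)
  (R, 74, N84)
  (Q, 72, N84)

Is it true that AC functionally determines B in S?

No

(A=R, C=N68): 4 rows → B = 75, 75, 75, 75 ✓
(A=O, C=N63): 2 rows → B takes values {69, 73} — violation
(A=Q, C=N84): 3 rows → B = 72, 72, 72 ✓
(A=R, C=N84): 3 rows → B = 74, 74, 74 ✓
(A=O, C=N68): 1 row → B = 78 ✓
Two rows agree on AC but differ on B, so AC → B does not hold.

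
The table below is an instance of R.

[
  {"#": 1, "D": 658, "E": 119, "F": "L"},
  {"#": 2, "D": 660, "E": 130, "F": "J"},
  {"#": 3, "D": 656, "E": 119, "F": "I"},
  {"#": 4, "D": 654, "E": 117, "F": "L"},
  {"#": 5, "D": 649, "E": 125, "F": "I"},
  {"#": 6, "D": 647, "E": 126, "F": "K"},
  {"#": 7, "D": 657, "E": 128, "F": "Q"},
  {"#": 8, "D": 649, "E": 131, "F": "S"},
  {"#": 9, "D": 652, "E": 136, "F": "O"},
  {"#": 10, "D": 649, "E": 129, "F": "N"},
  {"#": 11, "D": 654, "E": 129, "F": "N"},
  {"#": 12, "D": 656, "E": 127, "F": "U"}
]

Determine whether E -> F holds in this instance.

E=119: rows 1, 3 → F takes values {L, I} — violation
E=130: row 2 → F = J ✓
E=117: row 4 → F = L ✓
E=125: row 5 → F = I ✓
E=126: row 6 → F = K ✓
E=128: row 7 → F = Q ✓
E=131: row 8 → F = S ✓
E=136: row 9 → F = O ✓
E=129: rows 10, 11 → F = N, N ✓
E=127: row 12 → F = U ✓
Two rows agree on E but differ on F, so E -> F does not hold.

No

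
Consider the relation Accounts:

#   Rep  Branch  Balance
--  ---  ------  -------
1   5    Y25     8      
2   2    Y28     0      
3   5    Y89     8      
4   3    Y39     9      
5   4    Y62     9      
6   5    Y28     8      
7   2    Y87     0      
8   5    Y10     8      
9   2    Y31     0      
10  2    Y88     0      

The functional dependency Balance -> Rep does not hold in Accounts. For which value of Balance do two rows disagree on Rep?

Balance=8: rows 1, 3, 6, 8 → Rep = 5, 5, 5, 5 ✓
Balance=0: rows 2, 7, 9, 10 → Rep = 2, 2, 2, 2 ✓
Balance=9: rows 4, 5 → Rep takes values {3, 4} — violation
The only Balance value with inconsistent Rep is Balance=9.

9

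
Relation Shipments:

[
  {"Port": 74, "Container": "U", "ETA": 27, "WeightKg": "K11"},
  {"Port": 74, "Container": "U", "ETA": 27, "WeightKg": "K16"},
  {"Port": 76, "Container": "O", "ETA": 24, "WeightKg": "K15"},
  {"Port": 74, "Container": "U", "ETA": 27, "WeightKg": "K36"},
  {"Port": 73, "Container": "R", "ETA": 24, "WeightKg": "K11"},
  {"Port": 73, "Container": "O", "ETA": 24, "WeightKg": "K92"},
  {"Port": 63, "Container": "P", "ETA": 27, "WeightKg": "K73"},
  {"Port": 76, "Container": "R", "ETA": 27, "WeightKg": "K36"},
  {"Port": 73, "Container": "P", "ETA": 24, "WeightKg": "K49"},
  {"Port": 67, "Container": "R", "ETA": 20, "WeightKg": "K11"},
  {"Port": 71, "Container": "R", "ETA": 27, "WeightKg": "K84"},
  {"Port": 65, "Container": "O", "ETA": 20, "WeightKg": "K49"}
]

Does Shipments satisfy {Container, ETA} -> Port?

No

(Container=U, ETA=27): 3 rows → Port = 74, 74, 74 ✓
(Container=O, ETA=24): 2 rows → Port takes values {76, 73} — violation
(Container=R, ETA=24): 1 row → Port = 73 ✓
(Container=P, ETA=27): 1 row → Port = 63 ✓
(Container=R, ETA=27): 2 rows → Port takes values {76, 71} — violation
(Container=P, ETA=24): 1 row → Port = 73 ✓
(Container=R, ETA=20): 1 row → Port = 67 ✓
(Container=O, ETA=20): 1 row → Port = 65 ✓
Two rows agree on {Container, ETA} but differ on Port, so {Container, ETA} -> Port does not hold.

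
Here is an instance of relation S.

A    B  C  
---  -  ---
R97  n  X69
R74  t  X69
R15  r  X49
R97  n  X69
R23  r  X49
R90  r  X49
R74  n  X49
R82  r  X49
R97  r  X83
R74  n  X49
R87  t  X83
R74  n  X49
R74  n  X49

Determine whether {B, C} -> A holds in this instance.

(B=n, C=X69): 2 rows → A = R97, R97 ✓
(B=t, C=X69): 1 row → A = R74 ✓
(B=r, C=X49): 4 rows → A takes values {R15, R23, R90, R82} — violation
(B=n, C=X49): 4 rows → A = R74, R74, R74, R74 ✓
(B=r, C=X83): 1 row → A = R97 ✓
(B=t, C=X83): 1 row → A = R87 ✓
Two rows agree on {B, C} but differ on A, so {B, C} -> A does not hold.

No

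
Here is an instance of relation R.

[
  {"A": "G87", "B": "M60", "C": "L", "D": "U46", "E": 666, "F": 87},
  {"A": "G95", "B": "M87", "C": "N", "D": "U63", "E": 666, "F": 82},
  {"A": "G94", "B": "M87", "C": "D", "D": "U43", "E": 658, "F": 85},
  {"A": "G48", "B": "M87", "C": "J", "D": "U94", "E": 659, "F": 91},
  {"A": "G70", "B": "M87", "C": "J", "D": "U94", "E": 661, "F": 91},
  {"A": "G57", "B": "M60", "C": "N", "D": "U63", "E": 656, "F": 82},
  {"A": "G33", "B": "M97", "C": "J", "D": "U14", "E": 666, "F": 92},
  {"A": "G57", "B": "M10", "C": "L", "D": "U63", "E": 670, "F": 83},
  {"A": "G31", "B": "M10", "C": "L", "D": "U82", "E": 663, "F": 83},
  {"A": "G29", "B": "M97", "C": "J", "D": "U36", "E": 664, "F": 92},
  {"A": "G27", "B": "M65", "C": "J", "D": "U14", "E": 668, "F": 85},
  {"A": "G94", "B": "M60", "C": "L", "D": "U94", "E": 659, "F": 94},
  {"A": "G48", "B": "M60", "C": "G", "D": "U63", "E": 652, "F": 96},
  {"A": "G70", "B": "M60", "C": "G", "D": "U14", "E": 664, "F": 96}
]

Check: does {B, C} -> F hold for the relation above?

(B=M60, C=L): 2 rows → F takes values {87, 94} — violation
(B=M87, C=N): 1 row → F = 82 ✓
(B=M87, C=D): 1 row → F = 85 ✓
(B=M87, C=J): 2 rows → F = 91, 91 ✓
(B=M60, C=N): 1 row → F = 82 ✓
(B=M97, C=J): 2 rows → F = 92, 92 ✓
(B=M10, C=L): 2 rows → F = 83, 83 ✓
(B=M65, C=J): 1 row → F = 85 ✓
(B=M60, C=G): 2 rows → F = 96, 96 ✓
Two rows agree on {B, C} but differ on F, so {B, C} -> F does not hold.

No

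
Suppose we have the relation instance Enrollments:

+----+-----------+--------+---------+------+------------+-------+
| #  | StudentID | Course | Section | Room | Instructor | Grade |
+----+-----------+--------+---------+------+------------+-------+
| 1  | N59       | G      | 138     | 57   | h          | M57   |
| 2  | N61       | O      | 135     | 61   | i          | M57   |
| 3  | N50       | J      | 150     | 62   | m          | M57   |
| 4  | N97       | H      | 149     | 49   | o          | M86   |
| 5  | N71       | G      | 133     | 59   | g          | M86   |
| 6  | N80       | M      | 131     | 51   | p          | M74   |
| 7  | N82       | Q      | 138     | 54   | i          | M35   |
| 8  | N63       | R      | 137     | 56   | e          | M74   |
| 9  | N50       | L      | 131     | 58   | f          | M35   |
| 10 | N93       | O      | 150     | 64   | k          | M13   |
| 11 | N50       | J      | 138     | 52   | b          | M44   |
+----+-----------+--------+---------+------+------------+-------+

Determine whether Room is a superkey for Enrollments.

All 11 rows have distinct Room values, so Room → (all attributes) holds and Room is a superkey.

Yes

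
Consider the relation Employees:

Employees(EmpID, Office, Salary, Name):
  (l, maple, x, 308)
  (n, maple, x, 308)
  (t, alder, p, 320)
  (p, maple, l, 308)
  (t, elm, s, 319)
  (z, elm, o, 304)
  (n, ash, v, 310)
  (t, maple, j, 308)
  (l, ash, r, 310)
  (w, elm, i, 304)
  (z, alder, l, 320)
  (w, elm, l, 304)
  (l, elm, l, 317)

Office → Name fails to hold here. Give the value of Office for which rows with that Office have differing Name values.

elm

Office=maple: 4 rows → Name = 308, 308, 308, 308 ✓
Office=alder: 2 rows → Name = 320, 320 ✓
Office=elm: 5 rows → Name takes values {319, 304, 317} — violation
Office=ash: 2 rows → Name = 310, 310 ✓
The only Office value with inconsistent Name is Office=elm.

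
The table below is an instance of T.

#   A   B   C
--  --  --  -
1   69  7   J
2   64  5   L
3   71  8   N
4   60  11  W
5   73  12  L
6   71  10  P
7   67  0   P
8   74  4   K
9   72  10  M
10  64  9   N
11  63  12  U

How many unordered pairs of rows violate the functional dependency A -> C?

A=64: violating pairs (2,10) — 1 pair.
A=71: violating pairs (3,6) — 1 pair.

2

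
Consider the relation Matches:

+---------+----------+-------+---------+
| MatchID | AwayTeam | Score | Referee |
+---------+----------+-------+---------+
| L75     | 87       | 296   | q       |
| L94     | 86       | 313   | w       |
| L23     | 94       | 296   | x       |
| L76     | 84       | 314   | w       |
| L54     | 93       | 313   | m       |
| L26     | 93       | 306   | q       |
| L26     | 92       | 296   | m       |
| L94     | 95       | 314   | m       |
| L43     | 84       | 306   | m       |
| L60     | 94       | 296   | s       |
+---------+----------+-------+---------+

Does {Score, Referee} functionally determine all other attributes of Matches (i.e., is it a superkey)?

Yes

All 10 rows have distinct {Score, Referee} values, so {Score, Referee} → (all attributes) holds and {Score, Referee} is a superkey.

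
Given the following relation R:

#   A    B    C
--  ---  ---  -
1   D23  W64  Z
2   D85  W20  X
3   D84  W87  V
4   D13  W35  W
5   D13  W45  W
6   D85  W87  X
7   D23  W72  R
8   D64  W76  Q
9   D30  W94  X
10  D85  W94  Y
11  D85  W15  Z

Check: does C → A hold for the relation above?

No

C=Z: rows 1, 11 → A takes values {D23, D85} — violation
C=X: rows 2, 6, 9 → A takes values {D85, D30} — violation
C=V: row 3 → A = D84 ✓
C=W: rows 4, 5 → A = D13, D13 ✓
C=R: row 7 → A = D23 ✓
C=Q: row 8 → A = D64 ✓
C=Y: row 10 → A = D85 ✓
Two rows agree on C but differ on A, so C → A does not hold.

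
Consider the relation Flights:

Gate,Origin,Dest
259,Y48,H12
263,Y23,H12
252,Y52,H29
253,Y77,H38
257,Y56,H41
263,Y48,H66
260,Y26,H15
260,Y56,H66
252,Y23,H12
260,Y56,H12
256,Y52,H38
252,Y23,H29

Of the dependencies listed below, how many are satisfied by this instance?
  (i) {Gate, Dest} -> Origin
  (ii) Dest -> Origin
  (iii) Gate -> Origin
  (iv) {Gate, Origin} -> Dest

(i) {Gate, Dest} -> Origin: (Gate=252, Dest=H29): 2 rows → Origin takes values {Y52, Y23} — violation — fails.
(ii) Dest -> Origin: Dest=H12: 4 rows → Origin takes values {Y48, Y23, Y56} — violation; Dest=H29: 2 rows → Origin takes values {Y52, Y23} — violation; Dest=H38: 2 rows → Origin takes values {Y77, Y52} — violation; Dest=H66: 2 rows → Origin takes values {Y48, Y56} — violation — fails.
(iii) Gate -> Origin: Gate=263: 2 rows → Origin takes values {Y23, Y48} — violation; Gate=252: 3 rows → Origin takes values {Y52, Y23} — violation; Gate=260: 3 rows → Origin takes values {Y26, Y56} — violation — fails.
(iv) {Gate, Origin} -> Dest: (Gate=260, Origin=Y56): 2 rows → Dest takes values {H66, H12} — violation; (Gate=252, Origin=Y23): 2 rows → Dest takes values {H12, H29} — violation — fails.
None of the 4 dependencies hold.

0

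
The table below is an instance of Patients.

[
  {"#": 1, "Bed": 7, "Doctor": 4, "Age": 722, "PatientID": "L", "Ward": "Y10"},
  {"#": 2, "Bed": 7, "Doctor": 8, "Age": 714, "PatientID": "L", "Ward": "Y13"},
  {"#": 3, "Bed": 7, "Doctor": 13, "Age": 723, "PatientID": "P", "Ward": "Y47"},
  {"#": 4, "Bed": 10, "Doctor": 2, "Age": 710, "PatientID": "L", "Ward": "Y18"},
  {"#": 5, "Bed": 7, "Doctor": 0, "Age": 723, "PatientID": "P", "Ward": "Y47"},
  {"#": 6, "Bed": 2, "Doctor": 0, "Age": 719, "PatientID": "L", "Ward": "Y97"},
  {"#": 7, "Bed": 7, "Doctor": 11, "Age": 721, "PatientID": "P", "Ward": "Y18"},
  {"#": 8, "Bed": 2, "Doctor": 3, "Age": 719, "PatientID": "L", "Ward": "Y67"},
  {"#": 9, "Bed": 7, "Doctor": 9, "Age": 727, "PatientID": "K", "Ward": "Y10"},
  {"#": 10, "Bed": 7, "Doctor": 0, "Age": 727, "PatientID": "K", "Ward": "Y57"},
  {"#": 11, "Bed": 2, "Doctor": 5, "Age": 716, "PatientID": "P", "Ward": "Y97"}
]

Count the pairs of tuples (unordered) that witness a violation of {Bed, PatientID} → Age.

3

(Bed=7, PatientID=L): violating pairs (1,2) — 1 pair.
(Bed=7, PatientID=P): violating pairs (3,7), (5,7) — 2 pairs.
(Bed=2, PatientID=L): all 2 rows agree on Age — 0 pairs.
(Bed=7, PatientID=K): all 2 rows agree on Age — 0 pairs.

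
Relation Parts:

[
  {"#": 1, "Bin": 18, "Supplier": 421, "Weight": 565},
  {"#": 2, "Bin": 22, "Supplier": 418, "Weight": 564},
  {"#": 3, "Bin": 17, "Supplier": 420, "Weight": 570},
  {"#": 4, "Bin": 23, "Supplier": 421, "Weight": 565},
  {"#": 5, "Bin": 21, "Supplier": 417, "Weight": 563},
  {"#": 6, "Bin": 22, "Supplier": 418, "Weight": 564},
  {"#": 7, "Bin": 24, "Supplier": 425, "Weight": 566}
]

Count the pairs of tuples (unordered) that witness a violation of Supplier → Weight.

0

Supplier=421: all 2 rows agree on Weight — 0 pairs.
Supplier=418: all 2 rows agree on Weight — 0 pairs.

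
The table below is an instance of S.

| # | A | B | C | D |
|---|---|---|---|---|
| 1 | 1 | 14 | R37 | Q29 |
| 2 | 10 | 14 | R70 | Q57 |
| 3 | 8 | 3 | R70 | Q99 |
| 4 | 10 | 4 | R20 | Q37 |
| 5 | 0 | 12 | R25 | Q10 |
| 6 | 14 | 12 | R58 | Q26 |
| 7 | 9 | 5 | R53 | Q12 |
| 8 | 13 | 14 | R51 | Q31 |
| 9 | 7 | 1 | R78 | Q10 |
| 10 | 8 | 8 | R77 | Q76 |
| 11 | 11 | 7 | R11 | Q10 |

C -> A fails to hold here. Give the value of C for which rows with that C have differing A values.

R70

C=R37: row 1 → A = 1 ✓
C=R70: rows 2, 3 → A takes values {10, 8} — violation
C=R20: row 4 → A = 10 ✓
C=R25: row 5 → A = 0 ✓
C=R58: row 6 → A = 14 ✓
C=R53: row 7 → A = 9 ✓
C=R51: row 8 → A = 13 ✓
C=R78: row 9 → A = 7 ✓
C=R77: row 10 → A = 8 ✓
C=R11: row 11 → A = 11 ✓
The only C value with inconsistent A is C=R70.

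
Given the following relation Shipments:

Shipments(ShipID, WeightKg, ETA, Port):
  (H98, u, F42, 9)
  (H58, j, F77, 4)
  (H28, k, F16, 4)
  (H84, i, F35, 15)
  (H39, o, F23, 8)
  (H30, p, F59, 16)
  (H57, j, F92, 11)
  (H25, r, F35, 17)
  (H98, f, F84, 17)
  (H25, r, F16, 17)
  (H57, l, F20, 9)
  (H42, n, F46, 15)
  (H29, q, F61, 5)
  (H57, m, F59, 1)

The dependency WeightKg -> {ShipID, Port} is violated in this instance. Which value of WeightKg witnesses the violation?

j

WeightKg=u: 1 row → {ShipID,Port} = (H98, 9) ✓
WeightKg=j: 2 rows → {ShipID,Port} takes values {(H58, 4), (H57, 11)} — violation
WeightKg=k: 1 row → {ShipID,Port} = (H28, 4) ✓
WeightKg=i: 1 row → {ShipID,Port} = (H84, 15) ✓
WeightKg=o: 1 row → {ShipID,Port} = (H39, 8) ✓
WeightKg=p: 1 row → {ShipID,Port} = (H30, 16) ✓
WeightKg=r: 2 rows → {ShipID,Port} = (H25, 17), (H25, 17) ✓
WeightKg=f: 1 row → {ShipID,Port} = (H98, 17) ✓
WeightKg=l: 1 row → {ShipID,Port} = (H57, 9) ✓
WeightKg=n: 1 row → {ShipID,Port} = (H42, 15) ✓
WeightKg=q: 1 row → {ShipID,Port} = (H29, 5) ✓
WeightKg=m: 1 row → {ShipID,Port} = (H57, 1) ✓
The only WeightKg value with inconsistent RHS is WeightKg=j.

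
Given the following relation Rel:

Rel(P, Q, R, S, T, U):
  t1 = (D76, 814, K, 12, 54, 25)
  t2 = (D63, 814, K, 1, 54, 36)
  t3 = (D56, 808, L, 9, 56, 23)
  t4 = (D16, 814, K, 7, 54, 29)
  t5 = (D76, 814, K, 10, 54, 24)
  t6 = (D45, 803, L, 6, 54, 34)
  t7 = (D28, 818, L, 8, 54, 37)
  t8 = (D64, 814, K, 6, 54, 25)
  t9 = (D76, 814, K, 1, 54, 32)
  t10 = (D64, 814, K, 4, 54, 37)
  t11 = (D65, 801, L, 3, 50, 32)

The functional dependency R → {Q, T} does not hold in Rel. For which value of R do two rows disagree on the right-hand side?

L

R=K: rows 1, 2, 4, 5, 8, 9, 10 → {Q,T} = (814, 54), (814, 54), (814, 54), (814, 54), (814, 54), (814, 54), (814, 54) ✓
R=L: rows 3, 6, 7, 11 → {Q,T} takes values {(808, 56), (803, 54), (818, 54), (801, 50)} — violation
The only R value with inconsistent RHS is R=L.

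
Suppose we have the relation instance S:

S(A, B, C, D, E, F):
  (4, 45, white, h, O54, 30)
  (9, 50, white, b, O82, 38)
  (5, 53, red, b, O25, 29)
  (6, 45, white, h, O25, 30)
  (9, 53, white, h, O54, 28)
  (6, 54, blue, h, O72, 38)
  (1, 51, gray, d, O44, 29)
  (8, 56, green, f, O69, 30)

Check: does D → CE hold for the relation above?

No

D=h: 4 rows → {C,E} takes values {(white, O54), (white, O25), (blue, O72)} — violation
D=b: 2 rows → {C,E} takes values {(white, O82), (red, O25)} — violation
D=d: 1 row → {C,E} = (gray, O44) ✓
D=f: 1 row → {C,E} = (green, O69) ✓
Two rows agree on D but differ on CE, so D → CE does not hold.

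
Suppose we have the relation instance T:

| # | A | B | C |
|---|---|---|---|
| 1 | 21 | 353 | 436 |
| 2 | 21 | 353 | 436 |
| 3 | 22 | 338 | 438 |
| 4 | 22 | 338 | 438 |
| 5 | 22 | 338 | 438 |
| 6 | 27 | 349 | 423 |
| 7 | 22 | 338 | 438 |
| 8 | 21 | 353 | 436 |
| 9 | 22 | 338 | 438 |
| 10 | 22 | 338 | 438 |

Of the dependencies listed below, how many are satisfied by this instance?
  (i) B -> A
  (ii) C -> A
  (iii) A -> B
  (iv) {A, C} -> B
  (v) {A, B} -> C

(i) B -> A: every LHS value maps to a single RHS value — holds.
(ii) C -> A: every LHS value maps to a single RHS value — holds.
(iii) A -> B: every LHS value maps to a single RHS value — holds.
(iv) {A, C} -> B: every LHS value maps to a single RHS value — holds.
(v) {A, B} -> C: every LHS value maps to a single RHS value — holds.
5 of the 5 dependencies hold.

5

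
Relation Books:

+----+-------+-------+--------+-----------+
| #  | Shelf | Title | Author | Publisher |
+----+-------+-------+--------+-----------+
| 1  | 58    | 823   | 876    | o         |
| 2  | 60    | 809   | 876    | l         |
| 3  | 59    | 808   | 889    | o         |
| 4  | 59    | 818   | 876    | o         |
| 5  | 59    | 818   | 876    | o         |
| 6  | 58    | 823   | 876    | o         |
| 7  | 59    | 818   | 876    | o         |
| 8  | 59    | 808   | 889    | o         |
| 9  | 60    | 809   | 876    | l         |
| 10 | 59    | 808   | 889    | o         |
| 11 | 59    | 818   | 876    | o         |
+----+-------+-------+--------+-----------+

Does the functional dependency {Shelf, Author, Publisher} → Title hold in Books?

(Shelf=58, Author=876, Publisher=o): rows 1, 6 → Title = 823, 823 ✓
(Shelf=60, Author=876, Publisher=l): rows 2, 9 → Title = 809, 809 ✓
(Shelf=59, Author=889, Publisher=o): rows 3, 8, 10 → Title = 808, 808, 808 ✓
(Shelf=59, Author=876, Publisher=o): rows 4, 5, 7, 11 → Title = 818, 818, 818, 818 ✓
Every {Shelf, Author, Publisher} value is associated with a single Title value, so {Shelf, Author, Publisher} → Title holds.

Yes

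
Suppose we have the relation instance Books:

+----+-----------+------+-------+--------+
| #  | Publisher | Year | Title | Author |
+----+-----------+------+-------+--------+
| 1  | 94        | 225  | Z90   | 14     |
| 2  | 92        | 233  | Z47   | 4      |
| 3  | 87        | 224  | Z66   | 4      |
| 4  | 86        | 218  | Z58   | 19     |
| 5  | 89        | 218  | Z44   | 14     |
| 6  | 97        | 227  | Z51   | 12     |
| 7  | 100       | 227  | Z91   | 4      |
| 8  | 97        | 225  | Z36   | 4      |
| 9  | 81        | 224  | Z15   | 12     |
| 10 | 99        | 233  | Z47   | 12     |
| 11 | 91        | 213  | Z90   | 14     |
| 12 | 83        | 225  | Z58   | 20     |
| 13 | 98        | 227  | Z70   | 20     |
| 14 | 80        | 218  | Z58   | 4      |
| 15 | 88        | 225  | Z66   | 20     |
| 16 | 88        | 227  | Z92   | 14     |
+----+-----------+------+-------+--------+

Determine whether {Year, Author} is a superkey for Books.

Rows 12 and 15 have the same {Year, Author} value (Year=225, Author=20) but are distinct tuples, so {Year, Author} does not determine every attribute — not a superkey.

No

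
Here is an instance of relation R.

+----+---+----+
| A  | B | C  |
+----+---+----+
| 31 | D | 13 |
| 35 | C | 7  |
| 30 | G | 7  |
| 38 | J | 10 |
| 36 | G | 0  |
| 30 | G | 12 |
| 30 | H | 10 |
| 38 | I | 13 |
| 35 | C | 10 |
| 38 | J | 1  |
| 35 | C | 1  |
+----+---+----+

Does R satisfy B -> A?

B=D: 1 row → A = 31 ✓
B=C: 3 rows → A = 35, 35, 35 ✓
B=G: 3 rows → A takes values {30, 36} — violation
B=J: 2 rows → A = 38, 38 ✓
B=H: 1 row → A = 30 ✓
B=I: 1 row → A = 38 ✓
Two rows agree on B but differ on A, so B -> A does not hold.

No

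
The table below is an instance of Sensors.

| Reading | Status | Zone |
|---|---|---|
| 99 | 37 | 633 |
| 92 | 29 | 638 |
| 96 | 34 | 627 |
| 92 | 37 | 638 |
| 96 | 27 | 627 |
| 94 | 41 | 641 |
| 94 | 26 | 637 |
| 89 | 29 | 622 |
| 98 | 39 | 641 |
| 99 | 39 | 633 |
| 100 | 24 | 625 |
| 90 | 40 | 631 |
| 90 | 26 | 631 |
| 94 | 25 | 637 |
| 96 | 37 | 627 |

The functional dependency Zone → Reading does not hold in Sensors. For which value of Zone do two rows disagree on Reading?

641

Zone=633: 2 rows → Reading = 99, 99 ✓
Zone=638: 2 rows → Reading = 92, 92 ✓
Zone=627: 3 rows → Reading = 96, 96, 96 ✓
Zone=641: 2 rows → Reading takes values {94, 98} — violation
Zone=637: 2 rows → Reading = 94, 94 ✓
Zone=622: 1 row → Reading = 89 ✓
Zone=625: 1 row → Reading = 100 ✓
Zone=631: 2 rows → Reading = 90, 90 ✓
The only Zone value with inconsistent Reading is Zone=641.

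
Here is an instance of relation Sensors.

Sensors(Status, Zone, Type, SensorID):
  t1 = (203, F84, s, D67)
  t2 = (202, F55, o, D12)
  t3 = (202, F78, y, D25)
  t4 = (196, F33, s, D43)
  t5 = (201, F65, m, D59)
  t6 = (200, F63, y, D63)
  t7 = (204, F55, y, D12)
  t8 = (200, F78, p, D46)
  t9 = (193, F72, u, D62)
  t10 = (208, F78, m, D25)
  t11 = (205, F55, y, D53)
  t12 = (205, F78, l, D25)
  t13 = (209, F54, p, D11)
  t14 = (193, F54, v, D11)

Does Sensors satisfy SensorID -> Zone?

SensorID=D67: row 1 → Zone = F84 ✓
SensorID=D12: rows 2, 7 → Zone = F55, F55 ✓
SensorID=D25: rows 3, 10, 12 → Zone = F78, F78, F78 ✓
SensorID=D43: row 4 → Zone = F33 ✓
SensorID=D59: row 5 → Zone = F65 ✓
SensorID=D63: row 6 → Zone = F63 ✓
SensorID=D46: row 8 → Zone = F78 ✓
SensorID=D62: row 9 → Zone = F72 ✓
SensorID=D53: row 11 → Zone = F55 ✓
SensorID=D11: rows 13, 14 → Zone = F54, F54 ✓
Every SensorID value is associated with a single Zone value, so SensorID -> Zone holds.

Yes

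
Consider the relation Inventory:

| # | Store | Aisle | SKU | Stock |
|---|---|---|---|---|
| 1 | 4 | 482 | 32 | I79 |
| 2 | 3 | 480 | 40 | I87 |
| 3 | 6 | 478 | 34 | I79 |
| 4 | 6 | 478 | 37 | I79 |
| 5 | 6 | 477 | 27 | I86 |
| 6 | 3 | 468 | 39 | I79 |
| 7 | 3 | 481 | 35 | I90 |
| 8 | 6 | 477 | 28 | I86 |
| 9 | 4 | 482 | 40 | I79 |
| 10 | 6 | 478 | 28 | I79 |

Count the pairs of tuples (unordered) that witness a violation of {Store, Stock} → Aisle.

(Store=4, Stock=I79): all 2 rows agree on Aisle — 0 pairs.
(Store=6, Stock=I79): all 3 rows agree on Aisle — 0 pairs.
(Store=6, Stock=I86): all 2 rows agree on Aisle — 0 pairs.

0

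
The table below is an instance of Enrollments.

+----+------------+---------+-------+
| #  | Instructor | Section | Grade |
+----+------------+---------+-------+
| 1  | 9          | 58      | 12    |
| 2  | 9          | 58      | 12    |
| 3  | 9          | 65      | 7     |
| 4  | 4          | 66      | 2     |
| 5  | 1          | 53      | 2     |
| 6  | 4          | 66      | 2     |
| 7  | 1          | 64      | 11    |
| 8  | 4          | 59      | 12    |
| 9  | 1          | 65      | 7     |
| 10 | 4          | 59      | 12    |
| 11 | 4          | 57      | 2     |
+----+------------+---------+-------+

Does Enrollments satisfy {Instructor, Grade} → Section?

No

(Instructor=9, Grade=12): rows 1, 2 → Section = 58, 58 ✓
(Instructor=9, Grade=7): row 3 → Section = 65 ✓
(Instructor=4, Grade=2): rows 4, 6, 11 → Section takes values {66, 57} — violation
(Instructor=1, Grade=2): row 5 → Section = 53 ✓
(Instructor=1, Grade=11): row 7 → Section = 64 ✓
(Instructor=4, Grade=12): rows 8, 10 → Section = 59, 59 ✓
(Instructor=1, Grade=7): row 9 → Section = 65 ✓
Two rows agree on {Instructor, Grade} but differ on Section, so {Instructor, Grade} → Section does not hold.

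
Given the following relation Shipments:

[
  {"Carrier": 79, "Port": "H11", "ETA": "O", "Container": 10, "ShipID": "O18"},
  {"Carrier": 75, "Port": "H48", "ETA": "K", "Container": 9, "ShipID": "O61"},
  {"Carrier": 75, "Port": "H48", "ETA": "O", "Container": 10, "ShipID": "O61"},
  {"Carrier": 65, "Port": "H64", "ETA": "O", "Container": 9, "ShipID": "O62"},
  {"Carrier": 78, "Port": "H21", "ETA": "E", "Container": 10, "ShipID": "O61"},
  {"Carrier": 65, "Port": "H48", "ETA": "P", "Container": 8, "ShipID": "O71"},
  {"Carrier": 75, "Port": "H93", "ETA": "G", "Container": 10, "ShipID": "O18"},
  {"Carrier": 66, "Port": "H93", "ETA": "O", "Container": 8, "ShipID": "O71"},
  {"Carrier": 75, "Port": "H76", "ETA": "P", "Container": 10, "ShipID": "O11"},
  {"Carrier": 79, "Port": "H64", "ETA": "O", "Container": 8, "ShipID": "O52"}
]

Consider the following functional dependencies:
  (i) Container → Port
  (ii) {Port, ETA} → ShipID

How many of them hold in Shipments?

0

(i) Container → Port: Container=10: 5 rows → Port takes values {H11, H48, H21, H93, H76} — violation; Container=9: 2 rows → Port takes values {H48, H64} — violation; Container=8: 3 rows → Port takes values {H48, H93, H64} — violation — fails.
(ii) {Port, ETA} → ShipID: (Port=H64, ETA=O): 2 rows → ShipID takes values {O62, O52} — violation — fails.
None of the 2 dependencies hold.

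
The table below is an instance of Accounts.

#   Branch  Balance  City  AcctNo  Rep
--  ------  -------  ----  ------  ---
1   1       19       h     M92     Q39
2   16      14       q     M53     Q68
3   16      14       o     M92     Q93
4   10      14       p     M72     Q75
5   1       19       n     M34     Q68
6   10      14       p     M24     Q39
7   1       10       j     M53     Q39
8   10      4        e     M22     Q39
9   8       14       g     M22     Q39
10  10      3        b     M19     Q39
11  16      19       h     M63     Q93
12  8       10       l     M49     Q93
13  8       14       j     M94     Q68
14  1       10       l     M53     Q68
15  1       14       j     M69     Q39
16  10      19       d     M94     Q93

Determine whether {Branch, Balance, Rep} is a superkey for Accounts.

Yes

All 16 rows have distinct {Branch, Balance, Rep} values, so {Branch, Balance, Rep} → (all attributes) holds and {Branch, Balance, Rep} is a superkey.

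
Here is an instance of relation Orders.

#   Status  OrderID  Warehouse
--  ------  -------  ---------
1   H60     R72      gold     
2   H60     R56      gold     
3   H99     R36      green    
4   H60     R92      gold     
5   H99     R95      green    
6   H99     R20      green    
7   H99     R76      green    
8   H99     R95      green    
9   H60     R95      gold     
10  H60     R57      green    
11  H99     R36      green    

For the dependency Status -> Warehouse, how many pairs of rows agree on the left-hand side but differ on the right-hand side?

4

Status=H60: violating pairs (1,10), (2,10), (4,10), (9,10) — 4 pairs.
Status=H99: all 6 rows agree on Warehouse — 0 pairs.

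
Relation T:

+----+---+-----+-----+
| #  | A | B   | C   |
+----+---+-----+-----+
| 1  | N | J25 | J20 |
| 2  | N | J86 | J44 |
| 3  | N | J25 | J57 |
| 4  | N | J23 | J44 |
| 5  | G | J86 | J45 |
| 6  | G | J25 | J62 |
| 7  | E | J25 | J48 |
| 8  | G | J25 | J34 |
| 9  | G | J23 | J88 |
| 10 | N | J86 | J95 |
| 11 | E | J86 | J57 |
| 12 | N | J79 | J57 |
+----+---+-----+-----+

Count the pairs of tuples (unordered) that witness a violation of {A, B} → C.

3

(A=N, B=J25): violating pairs (1,3) — 1 pair.
(A=N, B=J86): violating pairs (2,10) — 1 pair.
(A=G, B=J25): violating pairs (6,8) — 1 pair.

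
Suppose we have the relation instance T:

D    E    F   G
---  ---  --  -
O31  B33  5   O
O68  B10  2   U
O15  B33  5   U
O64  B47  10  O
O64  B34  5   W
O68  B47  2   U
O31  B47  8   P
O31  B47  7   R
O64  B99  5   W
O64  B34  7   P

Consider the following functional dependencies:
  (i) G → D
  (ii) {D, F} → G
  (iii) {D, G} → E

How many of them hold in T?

1

(i) G → D: G=O: 2 rows → D takes values {O31, O64} — violation; G=U: 3 rows → D takes values {O68, O15} — violation; G=P: 2 rows → D takes values {O31, O64} — violation — fails.
(ii) {D, F} → G: every LHS value maps to a single RHS value — holds.
(iii) {D, G} → E: (D=O68, G=U): 2 rows → E takes values {B10, B47} — violation; (D=O64, G=W): 2 rows → E takes values {B34, B99} — violation — fails.
1 of the 3 dependencies holds.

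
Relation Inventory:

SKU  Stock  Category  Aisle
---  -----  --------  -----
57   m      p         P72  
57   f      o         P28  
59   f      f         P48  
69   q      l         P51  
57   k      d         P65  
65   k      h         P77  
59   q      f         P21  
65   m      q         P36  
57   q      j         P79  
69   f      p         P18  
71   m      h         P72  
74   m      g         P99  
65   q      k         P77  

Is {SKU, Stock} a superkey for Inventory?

All 13 rows have distinct {SKU, Stock} values, so {SKU, Stock} → (all attributes) holds and {SKU, Stock} is a superkey.

Yes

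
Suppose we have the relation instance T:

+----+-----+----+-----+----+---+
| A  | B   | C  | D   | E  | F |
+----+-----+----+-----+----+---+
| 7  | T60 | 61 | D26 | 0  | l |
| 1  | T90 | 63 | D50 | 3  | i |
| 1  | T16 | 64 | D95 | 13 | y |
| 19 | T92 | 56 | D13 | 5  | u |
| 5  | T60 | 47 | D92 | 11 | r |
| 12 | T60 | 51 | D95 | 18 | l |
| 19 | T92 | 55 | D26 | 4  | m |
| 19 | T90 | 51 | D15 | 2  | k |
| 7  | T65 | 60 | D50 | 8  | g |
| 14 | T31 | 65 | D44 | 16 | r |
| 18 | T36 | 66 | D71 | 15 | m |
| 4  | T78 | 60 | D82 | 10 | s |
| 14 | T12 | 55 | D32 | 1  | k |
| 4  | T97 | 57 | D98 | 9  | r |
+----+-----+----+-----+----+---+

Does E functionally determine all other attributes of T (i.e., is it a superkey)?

All 14 rows have distinct E values, so E → (all attributes) holds and E is a superkey.

Yes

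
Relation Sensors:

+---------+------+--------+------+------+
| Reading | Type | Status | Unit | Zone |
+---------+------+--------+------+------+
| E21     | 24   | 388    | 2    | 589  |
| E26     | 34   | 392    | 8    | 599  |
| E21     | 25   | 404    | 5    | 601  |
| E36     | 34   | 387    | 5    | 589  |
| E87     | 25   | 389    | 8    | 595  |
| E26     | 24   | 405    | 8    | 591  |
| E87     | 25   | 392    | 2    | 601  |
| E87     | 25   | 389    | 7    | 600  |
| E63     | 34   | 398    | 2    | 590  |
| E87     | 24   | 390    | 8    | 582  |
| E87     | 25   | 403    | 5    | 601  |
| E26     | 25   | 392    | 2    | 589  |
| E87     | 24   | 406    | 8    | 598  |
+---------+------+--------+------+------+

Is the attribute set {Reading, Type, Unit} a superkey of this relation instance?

No

Two distinct rows share (Reading=E87, Type=24, Unit=8), so {Reading, Type, Unit} does not determine every attribute — not a superkey.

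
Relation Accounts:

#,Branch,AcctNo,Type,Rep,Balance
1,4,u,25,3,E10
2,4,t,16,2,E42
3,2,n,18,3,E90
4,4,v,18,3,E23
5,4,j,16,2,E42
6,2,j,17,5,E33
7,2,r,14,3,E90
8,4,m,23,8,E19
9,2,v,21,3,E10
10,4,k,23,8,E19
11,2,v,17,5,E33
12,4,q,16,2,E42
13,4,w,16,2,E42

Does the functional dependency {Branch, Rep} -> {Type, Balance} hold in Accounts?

(Branch=4, Rep=3): rows 1, 4 → {Type,Balance} takes values {(25, E10), (18, E23)} — violation
(Branch=4, Rep=2): rows 2, 5, 12, 13 → {Type,Balance} = (16, E42), (16, E42), (16, E42), (16, E42) ✓
(Branch=2, Rep=3): rows 3, 7, 9 → {Type,Balance} takes values {(18, E90), (14, E90), (21, E10)} — violation
(Branch=2, Rep=5): rows 6, 11 → {Type,Balance} = (17, E33), (17, E33) ✓
(Branch=4, Rep=8): rows 8, 10 → {Type,Balance} = (23, E19), (23, E19) ✓
Two rows agree on {Branch, Rep} but differ on {Type, Balance}, so {Branch, Rep} -> {Type, Balance} does not hold.

No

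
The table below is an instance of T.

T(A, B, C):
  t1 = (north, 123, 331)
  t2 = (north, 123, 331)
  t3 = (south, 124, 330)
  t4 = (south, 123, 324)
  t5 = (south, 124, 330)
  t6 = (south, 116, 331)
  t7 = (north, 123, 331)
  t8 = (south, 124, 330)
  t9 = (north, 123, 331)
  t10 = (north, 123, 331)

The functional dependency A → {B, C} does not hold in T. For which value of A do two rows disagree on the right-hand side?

A=north: rows 1, 2, 7, 9, 10 → {B,C} = (123, 331), (123, 331), (123, 331), (123, 331), (123, 331) ✓
A=south: rows 3, 4, 5, 6, 8 → {B,C} takes values {(124, 330), (123, 324), (116, 331)} — violation
The only A value with inconsistent RHS is A=south.

south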